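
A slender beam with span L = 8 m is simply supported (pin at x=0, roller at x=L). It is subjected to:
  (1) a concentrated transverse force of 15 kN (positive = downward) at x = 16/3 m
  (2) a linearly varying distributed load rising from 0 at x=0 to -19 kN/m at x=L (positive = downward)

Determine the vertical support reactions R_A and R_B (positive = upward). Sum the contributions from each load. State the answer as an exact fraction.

R_A = -61/3 kN, R_B = -122/3 kN

Load 1 — point force P=15 kN at a=16/3 m (b=L-a=8/3):
  R_A = Pb/L = 15·(8/3)/8 = 5 kN
  R_B = Pa/L = 15·(16/3)/8 = 10 kN
Load 2 — triangular load w₀=-19 kN/m (0→w₀ over full span):
  R_A = w₀L/6 = (-19)·8/6 = -76/3 kN
  R_B = w₀L/3 = (-19)·8/3 = -152/3 kN
Superposition: R_A = -61/3 kN, R_B = -122/3 kN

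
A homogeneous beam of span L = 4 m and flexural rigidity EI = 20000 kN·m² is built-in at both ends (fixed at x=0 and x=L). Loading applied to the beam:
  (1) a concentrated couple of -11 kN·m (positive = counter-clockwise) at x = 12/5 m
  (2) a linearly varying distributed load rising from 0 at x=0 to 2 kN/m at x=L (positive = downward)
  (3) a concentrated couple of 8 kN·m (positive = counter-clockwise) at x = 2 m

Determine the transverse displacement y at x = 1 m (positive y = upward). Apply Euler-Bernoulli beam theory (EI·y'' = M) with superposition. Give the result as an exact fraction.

Load 1 — applied couple M₀=-11 kN·m at a=12/5 m (b=L-a=8/5):
  y_1 = (R_Ax³/6 - M_Ax²/2)/EI  [x≤a] with R_A=-99/25, M_A=-88/25 = ((-99/25)·1³/6 - (-88/25)·1²/2)/20000 = 11/200000 m
Load 2 — triangular load w₀=2 kN/m (0→w₀ over full span):
  y_2 = -w₀x²(L-x)²(x+2L)/(120LEI) = -2·1²·(4-1)²·(1+2·4)/(120·4·20000) = -27/1600000 m
Load 3 — applied couple M₀=8 kN·m at a=2 m (b=L-a=2):
  y_3 = (R_Ax³/6 - M_Ax²/2)/EI  [x≤a] with R_A=3, M_A=2 = (3·1³/6 - 2·1²/2)/20000 = -1/40000 m
Superposition: y = Σ y_i = 21/1600000 m ≈ 0.000013 m

y(1) = 21/1600000 m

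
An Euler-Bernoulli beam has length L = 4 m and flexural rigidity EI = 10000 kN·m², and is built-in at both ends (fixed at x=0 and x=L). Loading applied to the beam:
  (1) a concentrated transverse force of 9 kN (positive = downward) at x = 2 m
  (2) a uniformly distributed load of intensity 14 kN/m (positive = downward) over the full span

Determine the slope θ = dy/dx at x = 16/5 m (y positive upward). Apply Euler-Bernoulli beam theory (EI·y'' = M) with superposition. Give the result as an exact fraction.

θ(16/5) = 583/625000 rad

Load 1 — point force P=9 kN at a=2 m (b=L-a=2):
  θ_1 = Pa²(L-x)(2bL-(3b+a)(L-x))/(2L³EI)  [x>a] = 9·2²·(4-(16/5))·(2·2·4-(3·2+2)·(4-(16/5)))/(2·4³·10000) = 27/125000 rad
Load 2 — uniform load w=14 kN/m over full span:
  θ_2 = -wx(L-x)(L-2x)/(12EI) = -14·(16/5)·(4-(16/5))·(4-2·(16/5))/(12·10000) = 56/78125 rad
Superposition: θ = Σ θ_i = 583/625000 rad ≈ 0.000933 rad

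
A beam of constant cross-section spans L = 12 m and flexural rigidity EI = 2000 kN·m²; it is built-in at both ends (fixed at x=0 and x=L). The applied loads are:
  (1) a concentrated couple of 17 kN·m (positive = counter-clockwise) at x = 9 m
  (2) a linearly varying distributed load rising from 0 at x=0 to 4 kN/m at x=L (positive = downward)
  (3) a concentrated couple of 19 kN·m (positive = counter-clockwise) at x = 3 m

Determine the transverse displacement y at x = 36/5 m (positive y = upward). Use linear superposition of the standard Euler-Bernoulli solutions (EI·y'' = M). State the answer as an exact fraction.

Load 1 — applied couple M₀=17 kN·m at a=9 m (b=L-a=3):
  y_1 = (R_Ax³/6 - M_Ax²/2)/EI  [x≤a] with R_A=51/32, M_A=85/16 = ((51/32)·(36/5)³/6 - (85/16)·(36/5)²/2)/2000 = -9639/500000 m
Load 2 — triangular load w₀=4 kN/m (0→w₀ over full span):
  y_2 = -w₀x²(L-x)²(x+2L)/(120LEI) = -4·(36/5)²·(12-(36/5))²·((36/5)+2·12)/(120·12·2000) = -101088/1953125 m
Load 3 — applied couple M₀=19 kN·m at a=3 m (b=L-a=9):
  y_3 = (R_Ax³/6 - M_Ax²/2 - M₀(x-a)²/2)/EI  [x>a] with R_A=57/32, M_A=-57/16 = ((57/32)·(36/5)³/6 - (-57/16)·(36/5)²/2 - 19·((36/5)-3)²/2)/2000 = 2223/125000 m
Superposition: y = Σ y_i = -3328191/62500000 m ≈ -0.053251 m

y(36/5) = -3328191/62500000 m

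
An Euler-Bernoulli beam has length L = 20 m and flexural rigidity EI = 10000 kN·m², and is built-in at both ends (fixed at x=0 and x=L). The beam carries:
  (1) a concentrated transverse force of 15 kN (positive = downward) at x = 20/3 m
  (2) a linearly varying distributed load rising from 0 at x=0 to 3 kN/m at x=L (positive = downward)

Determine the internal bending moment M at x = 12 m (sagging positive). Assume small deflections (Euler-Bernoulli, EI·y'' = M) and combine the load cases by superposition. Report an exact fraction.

Load 1 — point force P=15 kN at a=20/3 m (b=L-a=40/3):
  M_1 = Pa²(a+3b)(L-x)/L³ - Pa²b/L²  [x>a] = 15·(20/3)²·((20/3)+3·(40/3))·(20-12)/20³ - 15·(20/3)²·(40/3)/20² = 80/9 kN·m
Load 2 — triangular load w₀=3 kN/m (0→w₀ over full span):
  M_2 = 3w₀Lx/20 - w₀L²/30 - w₀x³/(6L) = 3·3·20·12/20 - 3·20²/30 - 3·12³/(6·20) = 124/5 kN·m
Superposition: M = Σ M_i = 1516/45 kN·m ≈ 33.688889 kN·m

M(12) = 1516/45 kN·m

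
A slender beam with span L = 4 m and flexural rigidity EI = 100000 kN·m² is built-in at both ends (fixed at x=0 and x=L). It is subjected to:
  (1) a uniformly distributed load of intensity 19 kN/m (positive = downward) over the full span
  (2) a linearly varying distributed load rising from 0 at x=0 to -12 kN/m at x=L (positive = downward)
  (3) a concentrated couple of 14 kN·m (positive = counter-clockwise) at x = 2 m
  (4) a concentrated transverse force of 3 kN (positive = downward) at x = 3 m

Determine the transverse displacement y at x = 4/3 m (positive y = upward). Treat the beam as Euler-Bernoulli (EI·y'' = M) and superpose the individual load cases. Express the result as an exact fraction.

Load 1 — uniform load w=19 kN/m over full span:
  y_1 = -wx²(L-x)²/(24EI) = -19·(4/3)²·(4-(4/3))²/(24·100000) = -76/759375 m
Load 2 — triangular load w₀=-12 kN/m (0→w₀ over full span):
  y_2 = -w₀x²(L-x)²(x+2L)/(120LEI) = -(-12)·(4/3)²·(4-(4/3))²·((4/3)+2·4)/(120·4·100000) = 112/3796875 m
Load 3 — applied couple M₀=14 kN·m at a=2 m (b=L-a=2):
  y_3 = (R_Ax³/6 - M_Ax²/2)/EI  [x≤a] with R_A=21/4, M_A=7/2 = ((21/4)·(4/3)³/6 - (7/2)·(4/3)²/2)/100000 = -7/675000 m
Load 4 — point force P=3 kN at a=3 m (b=L-a=1):
  y_4 = -Pb²x²(3aL-(3a+b)x)/(6L³EI)  [x≤a] = -3·1²·(4/3)²·(3·3·4-(3·3+1)·(4/3))/(6·4³·100000) = -17/5400000 m
Superposition: y = Σ y_i = -20437/243000000 m ≈ -0.000084 m

y(4/3) = -20437/243000000 m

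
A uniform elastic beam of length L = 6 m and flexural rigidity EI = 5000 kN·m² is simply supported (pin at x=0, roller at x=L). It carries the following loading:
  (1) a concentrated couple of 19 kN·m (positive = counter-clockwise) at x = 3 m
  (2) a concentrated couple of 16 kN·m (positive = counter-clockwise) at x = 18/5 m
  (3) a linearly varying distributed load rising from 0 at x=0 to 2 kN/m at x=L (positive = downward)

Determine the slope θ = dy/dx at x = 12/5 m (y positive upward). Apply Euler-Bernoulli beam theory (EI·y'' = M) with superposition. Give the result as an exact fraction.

θ(12/5) = 1573/12500000 rad

Load 1 — applied couple M₀=19 kN·m at a=3 m (b=L-a=3):
  θ_1 = (M₀x²/(2L)+C₁)/EI  [x≤a] with C₁=M₀(3b²-L²)/(6L)=-19/4 = (19·(12/5)²/(2·6)+(-19/4))/5000 = 437/500000 rad
Load 2 — applied couple M₀=16 kN·m at a=18/5 m (b=L-a=12/5):
  θ_2 = (M₀x²/(2L)+C₁)/EI  [x≤a] with C₁=M₀(3b²-L²)/(6L)=-208/25 = (16·(12/5)²/(2·6)+(-208/25))/5000 = -2/15625 rad
Load 3 — triangular load w₀=2 kN/m (0→w₀ over full span):
  θ_3 = -w₀(7L⁴-30L²x²+15x⁴)/(360LEI) = -2·(7·6⁴-30·6²·(12/5)²+15·(12/5)⁴)/(360·6·5000) = -969/1562500 rad
Superposition: θ = Σ θ_i = 1573/12500000 rad ≈ 0.000126 rad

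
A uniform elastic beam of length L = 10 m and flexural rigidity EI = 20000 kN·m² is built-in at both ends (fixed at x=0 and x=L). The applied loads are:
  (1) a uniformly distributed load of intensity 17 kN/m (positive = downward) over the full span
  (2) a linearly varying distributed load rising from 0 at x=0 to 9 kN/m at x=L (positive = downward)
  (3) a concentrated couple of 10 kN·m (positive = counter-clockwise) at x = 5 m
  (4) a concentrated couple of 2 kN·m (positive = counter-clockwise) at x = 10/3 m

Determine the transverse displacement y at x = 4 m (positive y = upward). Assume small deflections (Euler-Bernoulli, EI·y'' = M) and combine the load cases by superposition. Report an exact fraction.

y(4) = -401/15625 m

Load 1 — uniform load w=17 kN/m over full span:
  y_1 = -wx²(L-x)²/(24EI) = -17·4²·(10-4)²/(24·20000) = -51/2500 m
Load 2 — triangular load w₀=9 kN/m (0→w₀ over full span):
  y_2 = -w₀x²(L-x)²(x+2L)/(120LEI) = -9·4²·(10-4)²·(4+2·10)/(120·10·20000) = -81/15625 m
Load 3 — applied couple M₀=10 kN·m at a=5 m (b=L-a=5):
  y_3 = (R_Ax³/6 - M_Ax²/2)/EI  [x≤a] with R_A=3/2, M_A=5/2 = ((3/2)·4³/6 - (5/2)·4²/2)/20000 = -1/5000 m
Load 4 — applied couple M₀=2 kN·m at a=10/3 m (b=L-a=20/3):
  y_4 = (R_Ax³/6 - M_Ax²/2 - M₀(x-a)²/2)/EI  [x>a] with R_A=4/15, M_A=0 = ((4/15)·4³/6 - 0·4²/2 - 2·(4-(10/3))²/2)/20000 = 3/25000 m
Superposition: y = Σ y_i = -401/15625 m ≈ -0.025664 m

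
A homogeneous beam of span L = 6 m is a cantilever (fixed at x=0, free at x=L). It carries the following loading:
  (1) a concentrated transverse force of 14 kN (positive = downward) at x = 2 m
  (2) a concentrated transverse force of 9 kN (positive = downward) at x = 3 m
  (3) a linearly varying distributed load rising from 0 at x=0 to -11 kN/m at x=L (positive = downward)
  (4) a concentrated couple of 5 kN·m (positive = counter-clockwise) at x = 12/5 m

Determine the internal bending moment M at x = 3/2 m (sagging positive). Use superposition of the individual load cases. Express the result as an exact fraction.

Load 1 — point force P=14 kN at a=2 m (b=L-a=4):
  M_1 = -P(a-x)  [x≤a] = -14·(2-(3/2)) = -7 kN·m
Load 2 — point force P=9 kN at a=3 m (b=L-a=3):
  M_2 = -P(a-x)  [x≤a] = -9·(3-(3/2)) = -27/2 kN·m
Load 3 — triangular load w₀=-11 kN/m (0→w₀ over full span):
  M_3 = w₀Lx/2 - w₀L²/3 - w₀x³/(6L) = (-11)·6·(3/2)/2 - (-11)·6²/3 - (-11)·(3/2)³/(6·6) = 2673/32 kN·m
Load 4 — applied couple M₀=5 kN·m at a=12/5 m (b=L-a=18/5):
  M_4 = M₀  [x≤a] = 5 = 5 kN·m
Superposition: M = Σ M_i = 2177/32 kN·m ≈ 68.031250 kN·m

M(3/2) = 2177/32 kN·m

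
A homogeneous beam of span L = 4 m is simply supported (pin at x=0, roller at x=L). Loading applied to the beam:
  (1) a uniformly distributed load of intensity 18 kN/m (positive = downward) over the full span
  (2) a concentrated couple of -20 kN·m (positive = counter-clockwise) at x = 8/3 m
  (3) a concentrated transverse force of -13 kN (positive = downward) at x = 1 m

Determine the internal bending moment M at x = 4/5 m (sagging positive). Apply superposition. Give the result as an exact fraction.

M(4/5) = 281/25 kN·m

Load 1 — uniform load w=18 kN/m over full span:
  M_1 = wx(L-x)/2 = 18·(4/5)·(4-(4/5))/2 = 576/25 kN·m
Load 2 — applied couple M₀=-20 kN·m at a=8/3 m (b=L-a=4/3):
  M_2 = M₀x/L  [x≤a] = (-20)·(4/5)/4 = -4 kN·m
Load 3 — point force P=-13 kN at a=1 m (b=L-a=3):
  M_3 = Pbx/L  [x≤a] = (-13)·3·(4/5)/4 = -39/5 kN·m
Superposition: M = Σ M_i = 281/25 kN·m ≈ 11.240000 kN·m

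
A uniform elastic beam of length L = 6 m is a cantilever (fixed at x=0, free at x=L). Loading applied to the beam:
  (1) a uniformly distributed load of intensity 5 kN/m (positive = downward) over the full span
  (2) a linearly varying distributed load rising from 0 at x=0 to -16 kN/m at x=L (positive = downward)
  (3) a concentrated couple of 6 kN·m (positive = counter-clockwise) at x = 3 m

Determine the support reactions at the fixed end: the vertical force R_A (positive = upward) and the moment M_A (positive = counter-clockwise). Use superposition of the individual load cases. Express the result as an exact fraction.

R_A = -18 kN, M_A = -108 kN·m

Load 1 — uniform load w=5 kN/m over full span:
  R_A = wL = 5·6 = 30 kN
  M_A = wL²/2 = 5·6²/2 = 90 kN·m
Load 2 — triangular load w₀=-16 kN/m (0→w₀ over full span):
  R_A = w₀L/2 = (-16)·6/2 = -48 kN
  M_A = w₀L²/3 = (-16)·6²/3 = -192 kN·m
Load 3 — applied couple M₀=6 kN·m at a=3 m (b=L-a=3):
  R_A = 0 kN
  M_A = -M₀ = -6 kN·m
Superposition: R_A = -18 kN, M_A = -108 kN·m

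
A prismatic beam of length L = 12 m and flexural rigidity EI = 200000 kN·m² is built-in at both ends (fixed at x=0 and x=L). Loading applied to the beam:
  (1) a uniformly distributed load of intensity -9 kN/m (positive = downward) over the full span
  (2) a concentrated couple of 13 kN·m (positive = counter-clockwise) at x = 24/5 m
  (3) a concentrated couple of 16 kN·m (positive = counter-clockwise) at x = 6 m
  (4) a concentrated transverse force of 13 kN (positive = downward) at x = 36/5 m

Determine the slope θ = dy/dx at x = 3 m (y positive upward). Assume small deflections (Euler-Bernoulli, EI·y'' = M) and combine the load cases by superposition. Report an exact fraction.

Load 1 — uniform load w=-9 kN/m over full span:
  θ_1 = -wx(L-x)(L-2x)/(12EI) = -(-9)·3·(12-3)·(12-2·3)/(12·200000) = 243/400000 rad
Load 2 — applied couple M₀=13 kN·m at a=24/5 m (b=L-a=36/5):
  θ_2 = (R_Ax²/2 - M_Ax)/EI  [x≤a] with R_A=39/25, M_A=39/25 = ((39/25)·3²/2 - (39/25)·3)/200000 = 117/10000000 rad
Load 3 — applied couple M₀=16 kN·m at a=6 m (b=L-a=6):
  θ_3 = (R_Ax²/2 - M_Ax)/EI  [x≤a] with R_A=2, M_A=4 = (2·3²/2 - 4·3)/200000 = -3/200000 rad
Load 4 — point force P=13 kN at a=36/5 m (b=L-a=24/5):
  θ_4 = -Pb²x(2aL-(3a+b)x)/(2L³EI)  [x≤a] = -13·(24/5)²·3·(2·(36/5)·12-(3·(36/5)+(24/5))·3)/(2·12³·200000) = -1521/12500000 rad
Superposition: θ = Σ θ_i = 12063/25000000 rad ≈ 0.000483 rad

θ(3) = 12063/25000000 rad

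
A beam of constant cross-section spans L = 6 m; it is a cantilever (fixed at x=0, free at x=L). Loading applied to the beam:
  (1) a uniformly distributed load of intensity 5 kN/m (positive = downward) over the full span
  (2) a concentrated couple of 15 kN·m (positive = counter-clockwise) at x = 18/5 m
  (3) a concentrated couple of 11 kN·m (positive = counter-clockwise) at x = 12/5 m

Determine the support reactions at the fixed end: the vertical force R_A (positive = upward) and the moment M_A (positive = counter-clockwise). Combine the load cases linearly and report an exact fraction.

R_A = 30 kN, M_A = 64 kN·m

Load 1 — uniform load w=5 kN/m over full span:
  R_A = wL = 5·6 = 30 kN
  M_A = wL²/2 = 5·6²/2 = 90 kN·m
Load 2 — applied couple M₀=15 kN·m at a=18/5 m (b=L-a=12/5):
  R_A = 0 kN
  M_A = -M₀ = -15 kN·m
Load 3 — applied couple M₀=11 kN·m at a=12/5 m (b=L-a=18/5):
  R_A = 0 kN
  M_A = -M₀ = -11 kN·m
Superposition: R_A = 30 kN, M_A = 64 kN·m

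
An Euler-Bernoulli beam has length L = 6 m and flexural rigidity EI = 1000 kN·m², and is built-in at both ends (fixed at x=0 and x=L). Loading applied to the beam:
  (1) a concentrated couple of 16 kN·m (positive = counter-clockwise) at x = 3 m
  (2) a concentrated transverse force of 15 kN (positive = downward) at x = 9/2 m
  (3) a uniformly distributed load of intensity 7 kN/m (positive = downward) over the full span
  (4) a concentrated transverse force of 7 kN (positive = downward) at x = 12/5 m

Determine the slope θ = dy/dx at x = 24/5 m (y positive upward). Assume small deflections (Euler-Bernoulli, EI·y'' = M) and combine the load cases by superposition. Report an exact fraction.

θ(24/5) = 482883/25000000 rad

Load 1 — applied couple M₀=16 kN·m at a=3 m (b=L-a=3):
  θ_1 = (R_Ax²/2 - M_Ax - M₀(x-a))/EI  [x>a] with R_A=4, M_A=4 = (4·(24/5)²/2 - 4·(24/5) - 16·((24/5)-3))/1000 = -6/3125 rad
Load 2 — point force P=15 kN at a=9/2 m (b=L-a=3/2):
  θ_2 = Pa²(L-x)(2bL-(3b+a)(L-x))/(2L³EI)  [x>a] = 15·(9/2)²·(6-(24/5))·(2·(3/2)·6-(3·(3/2)+(9/2))·(6-(24/5)))/(2·6³·1000) = 243/40000 rad
Load 3 — uniform load w=7 kN/m over full span:
  θ_3 = -wx(L-x)(L-2x)/(12EI) = -7·(24/5)·(6-(24/5))·(6-2·(24/5))/(12·1000) = 189/15625 rad
Load 4 — point force P=7 kN at a=12/5 m (b=L-a=18/5):
  θ_4 = Pa²(L-x)(2bL-(3b+a)(L-x))/(2L³EI)  [x>a] = 7·(12/5)²·(6-(24/5))·(2·(18/5)·6-(3·(18/5)+(12/5))·(6-(24/5)))/(2·6³·1000) = 1197/390625 rad
Superposition: θ = Σ θ_i = 482883/25000000 rad ≈ 0.019315 rad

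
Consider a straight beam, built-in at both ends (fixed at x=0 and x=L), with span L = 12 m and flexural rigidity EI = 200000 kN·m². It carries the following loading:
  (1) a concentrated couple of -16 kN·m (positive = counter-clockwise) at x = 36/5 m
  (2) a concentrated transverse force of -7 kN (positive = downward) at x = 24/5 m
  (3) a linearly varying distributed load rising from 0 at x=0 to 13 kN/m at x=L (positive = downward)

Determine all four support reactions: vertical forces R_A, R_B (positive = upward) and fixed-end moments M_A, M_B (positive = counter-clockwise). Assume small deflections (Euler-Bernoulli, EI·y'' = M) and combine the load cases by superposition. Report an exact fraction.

Load 1 — applied couple M₀=-16 kN·m at a=36/5 m (b=L-a=24/5):
  R_A = 6M₀ab/L³ = 6·(-16)·(36/5)·(24/5)/12³ = -48/25 kN
  M_A = M₀b(2a-b)/L² = (-16)·(24/5)·(2·(36/5)-(24/5))/12² = -128/25 kN·m
  R_B = -6M₀ab/L³ = -6·(-16)·(36/5)·(24/5)/12³ = 48/25 kN
  M_B = M₀a(2b-a)/L² = (-16)·(36/5)·(2·(24/5)-(36/5))/12² = -48/25 kN·m
Load 2 — point force P=-7 kN at a=24/5 m (b=L-a=36/5):
  R_A = Pb²(3a+b)/L³ = (-7)·(36/5)²·(3·(24/5)+(36/5))/12³ = -567/125 kN
  M_A = Pab²/L² = (-7)·(24/5)·(36/5)²/12² = -1512/125 kN·m
  R_B = Pa²(a+3b)/L³ = (-7)·(24/5)²·((24/5)+3·(36/5))/12³ = -308/125 kN
  M_B = -Pa²b/L² = -(-7)·(24/5)²·(36/5)/12² = 1008/125 kN·m
Load 3 — triangular load w₀=13 kN/m (0→w₀ over full span):
  R_A = 3w₀L/20 = 3·13·12/20 = 117/5 kN
  M_A = w₀L²/30 = 13·12²/30 = 312/5 kN·m
  R_B = 7w₀L/20 = 7·13·12/20 = 273/5 kN
  M_B = -w₀L²/20 = -13·12²/20 = -468/5 kN·m
Superposition: R_A = 2118/125 kN, M_A = 5648/125 kN·m, R_B = 6757/125 kN, M_B = -10932/125 kN·m

R_A = 2118/125 kN, M_A = 5648/125 kN·m, R_B = 6757/125 kN, M_B = -10932/125 kN·m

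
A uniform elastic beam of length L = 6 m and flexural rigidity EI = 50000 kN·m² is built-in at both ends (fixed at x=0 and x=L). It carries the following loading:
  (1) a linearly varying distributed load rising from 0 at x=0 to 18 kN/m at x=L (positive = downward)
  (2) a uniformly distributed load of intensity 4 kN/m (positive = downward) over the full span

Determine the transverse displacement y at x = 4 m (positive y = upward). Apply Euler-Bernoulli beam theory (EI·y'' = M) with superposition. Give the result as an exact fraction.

y(4) = -34/46875 m

Load 1 — triangular load w₀=18 kN/m (0→w₀ over full span):
  y_1 = -w₀x²(L-x)²(x+2L)/(120LEI) = -18·4²·(6-4)²·(4+2·6)/(120·6·50000) = -8/15625 m
Load 2 — uniform load w=4 kN/m over full span:
  y_2 = -wx²(L-x)²/(24EI) = -4·4²·(6-4)²/(24·50000) = -2/9375 m
Superposition: y = Σ y_i = -34/46875 m ≈ -0.000725 m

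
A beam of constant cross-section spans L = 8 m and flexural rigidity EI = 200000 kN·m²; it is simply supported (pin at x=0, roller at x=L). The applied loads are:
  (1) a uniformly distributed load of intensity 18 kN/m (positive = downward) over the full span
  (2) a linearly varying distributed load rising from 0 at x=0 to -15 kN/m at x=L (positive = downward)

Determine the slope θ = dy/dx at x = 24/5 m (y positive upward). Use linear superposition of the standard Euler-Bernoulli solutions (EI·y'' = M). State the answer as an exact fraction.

Load 1 — uniform load w=18 kN/m over full span:
  θ_1 = -w(L³-6Lx²+4x³)/(24EI) = -18·(8³-6·8·(24/5)²+4·(24/5)³)/(24·200000) = 222/390625 rad
Load 2 — triangular load w₀=-15 kN/m (0→w₀ over full span):
  θ_2 = -w₀(7L⁴-30L²x²+15x⁴)/(360LEI) = -(-15)·(7·8⁴-30·8²·(24/5)²+15·(24/5)⁴)/(360·8·200000) = -232/1171875 rad
Superposition: θ = Σ θ_i = 434/1171875 rad ≈ 0.000370 rad

θ(24/5) = 434/1171875 rad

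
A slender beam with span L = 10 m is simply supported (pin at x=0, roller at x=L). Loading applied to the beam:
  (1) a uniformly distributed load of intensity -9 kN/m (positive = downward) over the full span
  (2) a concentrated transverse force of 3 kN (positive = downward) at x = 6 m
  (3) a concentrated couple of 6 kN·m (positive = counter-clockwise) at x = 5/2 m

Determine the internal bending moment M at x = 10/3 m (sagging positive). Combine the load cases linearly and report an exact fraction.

M(10/3) = -100 kN·m

Load 1 — uniform load w=-9 kN/m over full span:
  M_1 = wx(L-x)/2 = (-9)·(10/3)·(10-(10/3))/2 = -100 kN·m
Load 2 — point force P=3 kN at a=6 m (b=L-a=4):
  M_2 = Pbx/L  [x≤a] = 3·4·(10/3)/10 = 4 kN·m
Load 3 — applied couple M₀=6 kN·m at a=5/2 m (b=L-a=15/2):
  M_3 = M₀x/L - M₀  [x>a] = 6·(10/3)/10 - 6 = -4 kN·m
Superposition: M = Σ M_i = -100 kN·m ≈ -100.000000 kN·m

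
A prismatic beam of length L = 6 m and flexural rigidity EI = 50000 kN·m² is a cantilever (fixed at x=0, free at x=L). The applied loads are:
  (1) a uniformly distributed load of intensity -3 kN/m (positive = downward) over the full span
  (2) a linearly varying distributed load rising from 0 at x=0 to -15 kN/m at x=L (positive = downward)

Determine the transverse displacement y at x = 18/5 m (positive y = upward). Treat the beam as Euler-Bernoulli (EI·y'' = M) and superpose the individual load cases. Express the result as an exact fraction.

Load 1 — uniform load w=-3 kN/m over full span:
  y_1 = -wx²(x²-4Lx+6L²)/(24EI) = -(-3)·(18/5)²·((18/5)²-4·6·(18/5)+6·6²)/(24·50000) = 72171/15625000 m
Load 2 — triangular load w₀=-15 kN/m (0→w₀ over full span):
  y_2 = (w₀Lx³/12-w₀L²x²/6-w₀x⁵/(120L))/EI = ((-15)·6·(18/5)³/12-(-15)·6²·(18/5)²/6-(-15)·(18/5)⁵/(120·6))/50000 = 1295433/78125000 m
Superposition: y = Σ y_i = 207036/9765625 m ≈ 0.021200 m

y(18/5) = 207036/9765625 m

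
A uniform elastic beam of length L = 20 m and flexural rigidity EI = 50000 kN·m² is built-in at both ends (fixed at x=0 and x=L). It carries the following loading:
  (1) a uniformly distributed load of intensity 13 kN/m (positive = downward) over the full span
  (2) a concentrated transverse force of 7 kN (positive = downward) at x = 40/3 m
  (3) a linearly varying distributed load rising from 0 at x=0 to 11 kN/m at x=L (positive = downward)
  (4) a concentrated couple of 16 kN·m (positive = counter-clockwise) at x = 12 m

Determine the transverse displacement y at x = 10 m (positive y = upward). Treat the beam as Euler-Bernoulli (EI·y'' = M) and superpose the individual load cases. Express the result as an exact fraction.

Load 1 — uniform load w=13 kN/m over full span:
  y_1 = -wx²(L-x)²/(24EI) = -13·10²·(20-10)²/(24·50000) = -13/120 m
Load 2 — point force P=7 kN at a=40/3 m (b=L-a=20/3):
  y_2 = -Pb²x²(3aL-(3a+b)x)/(6L³EI)  [x≤a] = -7·(20/3)²·10²·(3·(40/3)·20-(3·(40/3)+(20/3))·10)/(6·20³·50000) = -7/1620 m
Load 3 — triangular load w₀=11 kN/m (0→w₀ over full span):
  y_3 = -w₀x²(L-x)²(x+2L)/(120LEI) = -11·10²·(20-10)²·(10+2·20)/(120·20·50000) = -11/240 m
Load 4 — applied couple M₀=16 kN·m at a=12 m (b=L-a=8):
  y_4 = (R_Ax³/6 - M_Ax²/2)/EI  [x≤a] with R_A=144/125, M_A=128/25 = ((144/125)·10³/6 - (128/25)·10²/2)/50000 = -4/3125 m
Superposition: y = Σ y_i = -647059/4050000 m ≈ -0.159768 m

y(10) = -647059/4050000 m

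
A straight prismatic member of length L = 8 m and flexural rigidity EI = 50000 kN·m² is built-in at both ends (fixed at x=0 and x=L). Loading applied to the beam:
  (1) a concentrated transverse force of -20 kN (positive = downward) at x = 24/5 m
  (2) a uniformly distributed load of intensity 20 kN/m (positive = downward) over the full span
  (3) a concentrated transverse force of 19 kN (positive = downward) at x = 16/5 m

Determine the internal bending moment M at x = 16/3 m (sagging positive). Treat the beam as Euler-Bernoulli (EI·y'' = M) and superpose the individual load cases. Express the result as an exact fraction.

Load 1 — point force P=-20 kN at a=24/5 m (b=L-a=16/5):
  M_1 = Pa²(a+3b)(L-x)/L³ - Pa²b/L²  [x>a] = (-20)·(24/5)²·((24/5)+3·(16/5))·(8-(16/3))/8³ - (-20)·(24/5)²·(16/5)/8² = -288/25 kN·m
Load 2 — uniform load w=20 kN/m over full span:
  M_2 = wLx/2 - wL²/12 - wx²/2 = 20·8·(16/3)/2 - 20·8²/12 - 20·(16/3)²/2 = 320/9 kN·m
Load 3 — point force P=19 kN at a=16/5 m (b=L-a=24/5):
  M_3 = Pa²(a+3b)(L-x)/L³ - Pa²b/L²  [x>a] = 19·(16/5)²·((16/5)+3·(24/5))·(8-(16/3))/8³ - 19·(16/5)²·(24/5)/8² = 1216/375 kN·m
Superposition: M = Σ M_i = 30688/1125 kN·m ≈ 27.278222 kN·m

M(16/3) = 30688/1125 kN·m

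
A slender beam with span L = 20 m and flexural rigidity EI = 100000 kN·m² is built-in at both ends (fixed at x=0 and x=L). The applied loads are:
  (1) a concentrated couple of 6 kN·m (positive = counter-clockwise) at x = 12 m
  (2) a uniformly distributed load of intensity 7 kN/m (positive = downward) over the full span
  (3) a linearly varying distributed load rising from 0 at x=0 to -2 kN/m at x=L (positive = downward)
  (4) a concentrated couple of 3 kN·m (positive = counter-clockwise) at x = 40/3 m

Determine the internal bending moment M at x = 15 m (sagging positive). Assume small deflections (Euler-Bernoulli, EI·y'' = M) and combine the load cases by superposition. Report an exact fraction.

Load 1 — applied couple M₀=6 kN·m at a=12 m (b=L-a=8):
  M_1 = R_Ax - M_A - M₀  [x>a] with R_A=54/125, M_A=48/25 = (54/125)·15 - (48/25) - 6 = -36/25 kN·m
Load 2 — uniform load w=7 kN/m over full span:
  M_2 = wLx/2 - wL²/12 - wx²/2 = 7·20·15/2 - 7·20²/12 - 7·15²/2 = 175/6 kN·m
Load 3 — triangular load w₀=-2 kN/m (0→w₀ over full span):
  M_3 = 3w₀Lx/20 - w₀L²/30 - w₀x³/(6L) = 3·(-2)·20·15/20 - (-2)·20²/30 - (-2)·15³/(6·20) = -85/12 kN·m
Load 4 — applied couple M₀=3 kN·m at a=40/3 m (b=L-a=20/3):
  M_4 = R_Ax - M_A - M₀  [x>a] with R_A=1/5, M_A=1 = (1/5)·15 - 1 - 3 = -1 kN·m
Superposition: M = Σ M_i = 5893/300 kN·m ≈ 19.643333 kN·m

M(15) = 5893/300 kN·m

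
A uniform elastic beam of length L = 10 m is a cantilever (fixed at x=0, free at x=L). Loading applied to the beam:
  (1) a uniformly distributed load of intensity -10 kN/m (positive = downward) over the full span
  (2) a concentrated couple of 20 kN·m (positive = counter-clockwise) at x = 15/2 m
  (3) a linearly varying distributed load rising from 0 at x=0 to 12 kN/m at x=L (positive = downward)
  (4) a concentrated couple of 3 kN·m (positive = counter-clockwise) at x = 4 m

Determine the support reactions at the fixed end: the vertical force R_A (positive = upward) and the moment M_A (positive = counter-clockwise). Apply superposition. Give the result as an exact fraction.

Load 1 — uniform load w=-10 kN/m over full span:
  R_A = wL = (-10)·10 = -100 kN
  M_A = wL²/2 = (-10)·10²/2 = -500 kN·m
Load 2 — applied couple M₀=20 kN·m at a=15/2 m (b=L-a=5/2):
  R_A = 0 kN
  M_A = -M₀ = -20 kN·m
Load 3 — triangular load w₀=12 kN/m (0→w₀ over full span):
  R_A = w₀L/2 = 12·10/2 = 60 kN
  M_A = w₀L²/3 = 12·10²/3 = 400 kN·m
Load 4 — applied couple M₀=3 kN·m at a=4 m (b=L-a=6):
  R_A = 0 kN
  M_A = -M₀ = -3 kN·m
Superposition: R_A = -40 kN, M_A = -123 kN·m

R_A = -40 kN, M_A = -123 kN·m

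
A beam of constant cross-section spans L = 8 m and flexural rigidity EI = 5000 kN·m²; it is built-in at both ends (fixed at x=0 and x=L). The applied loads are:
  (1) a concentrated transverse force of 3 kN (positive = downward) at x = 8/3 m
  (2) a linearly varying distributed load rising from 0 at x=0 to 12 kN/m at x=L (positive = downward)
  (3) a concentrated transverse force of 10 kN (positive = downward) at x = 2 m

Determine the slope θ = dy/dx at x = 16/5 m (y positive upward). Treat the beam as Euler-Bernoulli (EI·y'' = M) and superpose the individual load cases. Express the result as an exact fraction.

Load 1 — point force P=3 kN at a=8/3 m (b=L-a=16/3):
  θ_1 = Pa²(L-x)(2bL-(3b+a)(L-x))/(2L³EI)  [x>a] = 3·(8/3)²·(8-(16/5))·(2·(16/3)·8-(3·(16/3)+(8/3))·(8-(16/5)))/(2·8³·5000) = -4/46875 rad
Load 2 — triangular load w₀=12 kN/m (0→w₀ over full span):
  θ_2 = -w₀(2x(L-x)(L-2x)(x+2L)+x²(L-x)²)/(120LEI) = -12·(2·(16/5)·(8-(16/5))·(8-2·(16/5))·((16/5)+2·8)+(16/5)²·(8-(16/5))²)/(120·8·5000) = -1152/390625 rad
Load 3 — point force P=10 kN at a=2 m (b=L-a=6):
  θ_3 = Pa²(L-x)(2bL-(3b+a)(L-x))/(2L³EI)  [x>a] = 10·2²·(8-(16/5))·(2·6·8-(3·6+2)·(8-(16/5)))/(2·8³·5000) = 0 rad
Superposition: θ = Σ θ_i = -3556/1171875 rad ≈ -0.003034 rad

θ(16/5) = -3556/1171875 rad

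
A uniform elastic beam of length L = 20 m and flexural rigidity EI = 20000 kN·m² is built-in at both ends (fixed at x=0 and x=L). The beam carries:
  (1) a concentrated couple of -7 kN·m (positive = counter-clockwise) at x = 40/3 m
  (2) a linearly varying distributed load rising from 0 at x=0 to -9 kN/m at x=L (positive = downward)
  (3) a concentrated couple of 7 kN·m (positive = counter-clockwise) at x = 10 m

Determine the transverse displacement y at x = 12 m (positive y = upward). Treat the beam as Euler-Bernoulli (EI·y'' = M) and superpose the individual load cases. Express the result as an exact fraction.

Load 1 — applied couple M₀=-7 kN·m at a=40/3 m (b=L-a=20/3):
  y_1 = (R_Ax³/6 - M_Ax²/2)/EI  [x≤a] with R_A=-7/15, M_A=-7/3 = ((-7/15)·12³/6 - (-7/3)·12²/2)/20000 = 21/12500 m
Load 2 — triangular load w₀=-9 kN/m (0→w₀ over full span):
  y_2 = -w₀x²(L-x)²(x+2L)/(120LEI) = -(-9)·12²·(20-12)²·(12+2·20)/(120·20·20000) = 1404/15625 m
Load 3 — applied couple M₀=7 kN·m at a=10 m (b=L-a=10):
  y_3 = (R_Ax³/6 - M_Ax²/2 - M₀(x-a)²/2)/EI  [x>a] with R_A=21/40, M_A=7/4 = ((21/40)·12³/6 - (7/4)·12²/2 - 7·(12-10)²/2)/20000 = 7/12500 m
Superposition: y = Σ y_i = 1439/15625 m ≈ 0.092096 m

y(12) = 1439/15625 m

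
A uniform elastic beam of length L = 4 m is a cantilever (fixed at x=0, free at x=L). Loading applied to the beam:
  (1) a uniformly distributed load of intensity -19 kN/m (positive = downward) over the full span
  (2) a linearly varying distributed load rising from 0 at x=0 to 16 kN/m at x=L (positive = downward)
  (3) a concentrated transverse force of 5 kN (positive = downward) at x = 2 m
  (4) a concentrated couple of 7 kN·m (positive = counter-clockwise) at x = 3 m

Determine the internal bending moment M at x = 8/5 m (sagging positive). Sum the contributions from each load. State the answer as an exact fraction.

M(8/5) = 2857/125 kN·m

Load 1 — uniform load w=-19 kN/m over full span:
  M_1 = -w(L-x)²/2 = -(-19)·(4-(8/5))²/2 = 1368/25 kN·m
Load 2 — triangular load w₀=16 kN/m (0→w₀ over full span):
  M_2 = w₀Lx/2 - w₀L²/3 - w₀x³/(6L) = 16·4·(8/5)/2 - 16·4²/3 - 16·(8/5)³/(6·4) = -4608/125 kN·m
Load 3 — point force P=5 kN at a=2 m (b=L-a=2):
  M_3 = -P(a-x)  [x≤a] = -5·(2-(8/5)) = -2 kN·m
Load 4 — applied couple M₀=7 kN·m at a=3 m (b=L-a=1):
  M_4 = M₀  [x≤a] = 7 = 7 kN·m
Superposition: M = Σ M_i = 2857/125 kN·m ≈ 22.856000 kN·m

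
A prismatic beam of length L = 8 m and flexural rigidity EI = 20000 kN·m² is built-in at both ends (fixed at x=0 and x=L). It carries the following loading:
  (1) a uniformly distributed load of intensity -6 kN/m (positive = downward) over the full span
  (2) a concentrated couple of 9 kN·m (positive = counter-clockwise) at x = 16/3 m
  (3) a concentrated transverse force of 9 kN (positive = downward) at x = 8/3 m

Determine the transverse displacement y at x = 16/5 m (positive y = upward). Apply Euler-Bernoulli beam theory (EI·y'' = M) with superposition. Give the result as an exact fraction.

Load 1 — uniform load w=-6 kN/m over full span:
  y_1 = -wx²(L-x)²/(24EI) = -(-6)·(16/5)²·(8-(16/5))²/(24·20000) = 1152/390625 m
Load 2 — applied couple M₀=9 kN·m at a=16/3 m (b=L-a=8/3):
  y_2 = (R_Ax³/6 - M_Ax²/2)/EI  [x≤a] with R_A=3/2, M_A=3 = ((3/2)·(16/5)³/6 - 3·(16/5)²/2)/20000 = -28/78125 m
Load 3 — point force P=9 kN at a=8/3 m (b=L-a=16/3):
  y_3 = -Pa²(L-x)²(3bL-(3b+a)(L-x))/(6L³EI)  [x>a] = -9·(8/3)²·(8-(16/5))²·(3·(16/3)·8-(3·(16/3)+(8/3))·(8-(16/5)))/(6·8³·20000) = -72/78125 m
Superposition: y = Σ y_i = 652/390625 m ≈ 0.001669 m

y(16/5) = 652/390625 m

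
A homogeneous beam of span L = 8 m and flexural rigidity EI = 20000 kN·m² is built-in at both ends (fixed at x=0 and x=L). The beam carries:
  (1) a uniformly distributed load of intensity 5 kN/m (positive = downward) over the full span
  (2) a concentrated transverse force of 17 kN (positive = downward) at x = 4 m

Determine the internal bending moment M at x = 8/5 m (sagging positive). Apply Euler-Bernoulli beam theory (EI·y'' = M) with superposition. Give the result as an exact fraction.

M(8/5) = -67/15 kN·m

Load 1 — uniform load w=5 kN/m over full span:
  M_1 = wLx/2 - wL²/12 - wx²/2 = 5·8·(8/5)/2 - 5·8²/12 - 5·(8/5)²/2 = -16/15 kN·m
Load 2 — point force P=17 kN at a=4 m (b=L-a=4):
  M_2 = Pb²(3a+b)x/L³ - Pab²/L²  [x≤a] = 17·4²·(3·4+4)·(8/5)/8³ - 17·4·4²/8² = -17/5 kN·m
Superposition: M = Σ M_i = -67/15 kN·m ≈ -4.466667 kN·m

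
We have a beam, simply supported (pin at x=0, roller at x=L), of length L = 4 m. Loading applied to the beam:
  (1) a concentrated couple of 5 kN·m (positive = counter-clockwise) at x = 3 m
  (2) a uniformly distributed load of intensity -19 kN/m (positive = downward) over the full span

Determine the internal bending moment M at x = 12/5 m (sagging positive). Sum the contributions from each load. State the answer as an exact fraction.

M(12/5) = -837/25 kN·m

Load 1 — applied couple M₀=5 kN·m at a=3 m (b=L-a=1):
  M_1 = M₀x/L  [x≤a] = 5·(12/5)/4 = 3 kN·m
Load 2 — uniform load w=-19 kN/m over full span:
  M_2 = wx(L-x)/2 = (-19)·(12/5)·(4-(12/5))/2 = -912/25 kN·m
Superposition: M = Σ M_i = -837/25 kN·m ≈ -33.480000 kN·m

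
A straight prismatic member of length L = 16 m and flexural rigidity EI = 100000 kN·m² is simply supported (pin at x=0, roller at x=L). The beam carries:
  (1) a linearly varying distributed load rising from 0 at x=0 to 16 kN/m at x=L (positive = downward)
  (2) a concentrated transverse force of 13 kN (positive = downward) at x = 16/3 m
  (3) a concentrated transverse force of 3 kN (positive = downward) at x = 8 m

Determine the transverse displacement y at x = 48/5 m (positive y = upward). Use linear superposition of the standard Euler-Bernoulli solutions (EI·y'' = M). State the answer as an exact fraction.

y(48/5) = -305551856/3955078125 m

Load 1 — triangular load w₀=16 kN/m (0→w₀ over full span):
  y_1 = -w₀x(7L⁴-10L²x²+3x⁴)/(360LEI) = -16·(48/5)·(7·16⁴-10·16²·(48/5)²+3·(48/5)⁴)/(360·16·100000) = -9699328/146484375 m
Load 2 — point force P=13 kN at a=16/3 m (b=L-a=32/3):
  y_2 = -Pa(L-x)(2Lx-a²-x²)/(6LEI)  [x>a] = -13·(16/3)·(16-(48/5))·(2·16·(48/5)-(16/3)²-(48/5)²)/(6·16·100000) = -272896/31640625 m
Load 3 — point force P=3 kN at a=8 m (b=L-a=8):
  y_3 = -Pa(L-x)(2Lx-a²-x²)/(6LEI)  [x>a] = -3·8·(16-(48/5))·(2·16·(48/5)-8²-(48/5)²)/(6·16·100000) = -944/390625 m
Superposition: y = Σ y_i = -305551856/3955078125 m ≈ -0.077256 m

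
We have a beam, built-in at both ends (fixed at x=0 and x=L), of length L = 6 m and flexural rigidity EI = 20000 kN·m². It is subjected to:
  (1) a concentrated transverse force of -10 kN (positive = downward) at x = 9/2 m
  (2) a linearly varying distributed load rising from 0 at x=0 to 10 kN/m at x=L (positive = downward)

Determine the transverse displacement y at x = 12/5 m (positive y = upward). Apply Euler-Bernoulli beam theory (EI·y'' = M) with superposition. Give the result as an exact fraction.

y(12/5) = -65187/125000000 m

Load 1 — point force P=-10 kN at a=9/2 m (b=L-a=3/2):
  y_1 = -Pb²x²(3aL-(3a+b)x)/(6L³EI)  [x≤a] = -(-10)·(3/2)²·(12/5)²·(3·(9/2)·6-(3·(9/2)+(3/2))·(12/5))/(6·6³·20000) = 9/40000 m
Load 2 — triangular load w₀=10 kN/m (0→w₀ over full span):
  y_2 = -w₀x²(L-x)²(x+2L)/(120LEI) = -10·(12/5)²·(6-(12/5))²·((12/5)+2·6)/(120·6·20000) = -1458/1953125 m
Superposition: y = Σ y_i = -65187/125000000 m ≈ -0.000521 m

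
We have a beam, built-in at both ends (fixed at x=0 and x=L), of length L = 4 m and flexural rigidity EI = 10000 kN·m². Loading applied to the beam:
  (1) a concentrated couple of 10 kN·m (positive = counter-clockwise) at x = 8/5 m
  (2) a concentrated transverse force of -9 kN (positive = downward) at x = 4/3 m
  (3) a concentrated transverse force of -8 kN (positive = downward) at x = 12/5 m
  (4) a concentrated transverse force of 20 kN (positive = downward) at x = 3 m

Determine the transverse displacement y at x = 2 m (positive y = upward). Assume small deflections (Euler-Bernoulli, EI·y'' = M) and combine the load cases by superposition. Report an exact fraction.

Load 1 — applied couple M₀=10 kN·m at a=8/5 m (b=L-a=12/5):
  y_1 = (R_Ax³/6 - M_Ax²/2 - M₀(x-a)²/2)/EI  [x>a] with R_A=18/5, M_A=6/5 = ((18/5)·2³/6 - (6/5)·2²/2 - 10·(2-(8/5))²/2)/10000 = 1/6250 m
Load 2 — point force P=-9 kN at a=4/3 m (b=L-a=8/3):
  y_2 = -Pa²(L-x)²(3bL-(3b+a)(L-x))/(6L³EI)  [x>a] = -(-9)·(4/3)²·(4-2)²·(3·(8/3)·4-(3·(8/3)+(4/3))·(4-2))/(6·4³·10000) = 1/4500 m
Load 3 — point force P=-8 kN at a=12/5 m (b=L-a=8/5):
  y_3 = -Pb²x²(3aL-(3a+b)x)/(6L³EI)  [x≤a] = -(-8)·(8/5)²·2²·(3·(12/5)·4-(3·(12/5)+(8/5))·2)/(6·4³·10000) = 56/234375 m
Load 4 — point force P=20 kN at a=3 m (b=L-a=1):
  y_4 = -Pb²x²(3aL-(3a+b)x)/(6L³EI)  [x≤a] = -20·1²·2²·(3·3·4-(3·3+1)·2)/(6·4³·10000) = -1/3000 m
Superposition: y = Σ y_i = 1619/5625000 m ≈ 0.000288 m

y(2) = 1619/5625000 m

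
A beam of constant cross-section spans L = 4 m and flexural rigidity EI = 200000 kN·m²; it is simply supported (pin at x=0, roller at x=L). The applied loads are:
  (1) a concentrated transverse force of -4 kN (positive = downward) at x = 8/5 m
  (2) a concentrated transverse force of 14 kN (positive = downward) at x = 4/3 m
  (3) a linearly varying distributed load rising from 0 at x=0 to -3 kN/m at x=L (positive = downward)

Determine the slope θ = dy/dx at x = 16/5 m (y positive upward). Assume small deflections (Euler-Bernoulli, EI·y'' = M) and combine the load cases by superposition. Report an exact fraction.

θ(16/5) = 20671/1265625000 rad

Load 1 — point force P=-4 kN at a=8/5 m (b=L-a=12/5):
  θ_1 = -Pa(2L²-6Lx+3x²+a²)/(6LEI)  [x>a] = -(-4)·(8/5)·(2·4²-6·4·(16/5)+3·(16/5)²+(8/5)²)/(6·4·200000) = -6/390625 rad
Load 2 — point force P=14 kN at a=4/3 m (b=L-a=8/3):
  θ_2 = -Pa(2L²-6Lx+3x²+a²)/(6LEI)  [x>a] = -14·(4/3)·(2·4²-6·4·(16/5)+3·(16/5)²+(4/3)²)/(6·4·200000) = 1211/25312500 rad
Load 3 — triangular load w₀=-3 kN/m (0→w₀ over full span):
  θ_3 = -w₀(7L⁴-30L²x²+15x⁴)/(360LEI) = -(-3)·(7·4⁴-30·4²·(16/5)²+15·(16/5)⁴)/(360·4·200000) = -757/46875000 rad
Superposition: θ = Σ θ_i = 20671/1265625000 rad ≈ 0.000016 rad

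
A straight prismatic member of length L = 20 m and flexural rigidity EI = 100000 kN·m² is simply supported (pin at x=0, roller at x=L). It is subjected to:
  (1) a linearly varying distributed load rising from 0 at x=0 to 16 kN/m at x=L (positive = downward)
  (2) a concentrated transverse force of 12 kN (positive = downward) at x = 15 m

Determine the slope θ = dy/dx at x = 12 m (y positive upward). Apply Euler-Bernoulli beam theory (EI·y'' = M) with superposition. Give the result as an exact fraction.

Load 1 — triangular load w₀=16 kN/m (0→w₀ over full span):
  θ_1 = -w₀(7L⁴-30L²x²+15x⁴)/(360LEI) = -16·(7·20⁴-30·20²·12²+15·12⁴)/(360·20·100000) = 928/140625 rad
Load 2 — point force P=12 kN at a=15 m (b=L-a=5):
  θ_2 = -Pb(L²-b²-3x²)/(6LEI)  [x≤a] = -12·5·(20²-5²-3·12²)/(6·20·100000) = 57/200000 rad
Superposition: θ = Σ θ_i = 61957/9000000 rad ≈ 0.006884 rad

θ(12) = 61957/9000000 rad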